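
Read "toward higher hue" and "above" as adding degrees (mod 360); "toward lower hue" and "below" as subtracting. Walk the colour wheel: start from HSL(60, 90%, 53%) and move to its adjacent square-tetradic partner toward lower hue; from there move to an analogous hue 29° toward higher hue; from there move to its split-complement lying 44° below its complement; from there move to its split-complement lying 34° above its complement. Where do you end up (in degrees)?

60 − 90 = -30 → -30 + 360 = 330°   (square ↓)
330 + 29 = 359°   (analog 29° ↑)
359 + 136 = 495 → 495 − 360 = 135°   (split-comp 44° ↓)
135 + 214 = 349°   (split-comp 34° ↑)

349°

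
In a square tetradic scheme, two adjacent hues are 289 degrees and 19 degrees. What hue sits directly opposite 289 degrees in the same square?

109°

A square tetradic scheme places four hues 90° apart; opposite corners are 180° apart.
289 + 180 = 469 → 469 − 360 = 109°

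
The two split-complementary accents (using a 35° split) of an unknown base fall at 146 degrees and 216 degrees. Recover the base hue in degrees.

The accents sit 35° either side of the complement, so the complement is their short-arc midpoint on the wheel.
Short-arc midpoint of 146° and 216°: 181°.
Base is 180° from the complement: 181 − 180 = 1°

1°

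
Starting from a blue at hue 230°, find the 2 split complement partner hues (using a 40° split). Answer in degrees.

Split-complementary hues sit 40° either side of the complement.
Complement of 230°: 230 + 180 = 410 → 410 − 360 = 50°
50 − 40 = 10°
50 + 40 = 90°

10° and 90°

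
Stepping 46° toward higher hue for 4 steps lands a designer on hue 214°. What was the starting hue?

30°

4 steps of 46° (toward higher hue) give a net shift of +184°.
Start = end − shift: 214 − 184 = 30°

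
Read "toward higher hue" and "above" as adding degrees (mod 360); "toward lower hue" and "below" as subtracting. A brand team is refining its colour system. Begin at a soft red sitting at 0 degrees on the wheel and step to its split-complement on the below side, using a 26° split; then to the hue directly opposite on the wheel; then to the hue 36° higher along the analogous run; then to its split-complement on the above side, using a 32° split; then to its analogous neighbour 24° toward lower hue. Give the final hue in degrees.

+154° (split-comp 26° ↓): 0 + 154 = 154°
+180° (complement): 154 + 180 = 334°
+36° (analog 36° ↑): 334 + 36 = 370 → 370 − 360 = 10°
+212° (split-comp 32° ↑): 10 + 212 = 222°
−24° (analog 24° ↓): 222 − 24 = 198°

198°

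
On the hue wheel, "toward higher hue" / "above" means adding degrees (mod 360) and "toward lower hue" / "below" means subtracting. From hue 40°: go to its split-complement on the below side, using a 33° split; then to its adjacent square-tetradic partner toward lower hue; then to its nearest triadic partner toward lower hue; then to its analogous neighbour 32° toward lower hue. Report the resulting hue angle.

305°

+147° (split-comp 33° ↓): 40 + 147 = 187°
−90° (square ↓): 187 − 90 = 97°
−120° (triadic ↓): 97 − 120 = -23 → -23 + 360 = 337°
−32° (analog 32° ↓): 337 − 32 = 305°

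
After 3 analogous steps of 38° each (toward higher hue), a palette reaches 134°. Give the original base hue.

20°

3 steps of 38° (toward higher hue) give a net shift of +114°.
Start = end − shift: 134 − 114 = 20°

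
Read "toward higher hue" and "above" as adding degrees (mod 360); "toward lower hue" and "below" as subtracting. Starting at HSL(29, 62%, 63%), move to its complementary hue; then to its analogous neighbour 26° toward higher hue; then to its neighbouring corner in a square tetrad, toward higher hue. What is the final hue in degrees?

complement +180°: 29 + 180 = 209°
analog 26° ↑ +26°: 209 + 26 = 235°
square ↑ +90°: 235 + 90 = 325°

325°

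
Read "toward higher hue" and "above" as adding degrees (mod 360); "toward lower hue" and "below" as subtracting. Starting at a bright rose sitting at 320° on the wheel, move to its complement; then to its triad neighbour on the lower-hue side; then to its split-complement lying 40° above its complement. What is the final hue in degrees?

240°

320 + 180 = 500 → 500 − 360 = 140°   (complement)
140 − 120 = 20°   (triadic ↓)
20 + 220 = 240°   (split-comp 40° ↑)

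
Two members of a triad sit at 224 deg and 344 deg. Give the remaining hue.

A triad spaces three hues 120° apart.
The full set is {104°, 224°, 344°}.

104°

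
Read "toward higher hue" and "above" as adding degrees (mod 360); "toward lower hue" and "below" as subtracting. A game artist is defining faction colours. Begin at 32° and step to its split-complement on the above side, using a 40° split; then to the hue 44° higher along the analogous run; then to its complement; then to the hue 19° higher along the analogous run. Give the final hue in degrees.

135°

split-comp 40° ↑ +220°: 32 + 220 = 252°
analog 44° ↑ +44°: 252 + 44 = 296°
complement +180°: 296 + 180 = 476 → 476 − 360 = 116°
analog 19° ↑ +19°: 116 + 19 = 135°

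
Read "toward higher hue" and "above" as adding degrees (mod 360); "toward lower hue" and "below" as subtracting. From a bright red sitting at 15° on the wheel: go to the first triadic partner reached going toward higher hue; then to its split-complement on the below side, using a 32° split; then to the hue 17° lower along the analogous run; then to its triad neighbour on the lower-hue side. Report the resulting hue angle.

triadic ↑ +120°: 15 + 120 = 135°
split-comp 32° ↓ +148°: 135 + 148 = 283°
analog 17° ↓ −17°: 283 − 17 = 266°
triadic ↓ −120°: 266 − 120 = 146°

146°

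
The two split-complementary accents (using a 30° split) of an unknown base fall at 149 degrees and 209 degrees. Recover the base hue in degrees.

359°

The accents sit 30° either side of the complement, so the complement is their short-arc midpoint on the wheel.
Short-arc midpoint of 149° and 209°: 179°.
Base is 180° from the complement: 179 − 180 = -1 → -1 + 360 = 359°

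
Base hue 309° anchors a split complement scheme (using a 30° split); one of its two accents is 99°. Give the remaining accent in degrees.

159°

Split-complementary hues sit 30° either side of the complement.
Complement of the base 309°: 309 + 180 = 489 → 489 − 360 = 129°
The given accent 99° is 30° one side of 129°; the other accent sits 30° the other side: 129 + 30 = 159°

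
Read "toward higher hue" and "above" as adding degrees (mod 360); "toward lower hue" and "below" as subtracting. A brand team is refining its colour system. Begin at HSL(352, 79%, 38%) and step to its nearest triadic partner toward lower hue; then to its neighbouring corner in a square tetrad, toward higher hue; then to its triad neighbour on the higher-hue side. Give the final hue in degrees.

82°

352 − 120 = 232°   (triadic ↓)
232 + 90 = 322°   (square ↑)
322 + 120 = 442 → 442 − 360 = 82°   (triadic ↑)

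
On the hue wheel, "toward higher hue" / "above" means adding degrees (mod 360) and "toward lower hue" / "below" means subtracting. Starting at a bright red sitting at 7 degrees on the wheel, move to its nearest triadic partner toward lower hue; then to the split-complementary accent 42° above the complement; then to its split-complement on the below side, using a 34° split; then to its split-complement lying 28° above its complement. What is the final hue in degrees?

7 − 120 = -113 → -113 + 360 = 247°   (triadic ↓)
247 + 222 = 469 → 469 − 360 = 109°   (split-comp 42° ↑)
109 + 146 = 255°   (split-comp 34° ↓)
255 + 208 = 463 → 463 − 360 = 103°   (split-comp 28° ↑)

103°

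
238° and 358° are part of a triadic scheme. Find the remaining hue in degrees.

118°

A triad places three hues 120° apart.
The full set through 238° is {118°, 238°, 358°}.
Given {238°, 358°}, the missing hue is 118°.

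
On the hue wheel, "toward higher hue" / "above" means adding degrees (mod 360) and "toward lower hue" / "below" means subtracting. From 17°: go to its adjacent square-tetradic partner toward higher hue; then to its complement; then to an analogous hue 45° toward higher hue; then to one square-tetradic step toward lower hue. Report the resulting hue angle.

242°

square ↑ +90°: 17 + 90 = 107°
complement +180°: 107 + 180 = 287°
analog 45° ↑ +45°: 287 + 45 = 332°
square ↓ −90°: 332 − 90 = 242°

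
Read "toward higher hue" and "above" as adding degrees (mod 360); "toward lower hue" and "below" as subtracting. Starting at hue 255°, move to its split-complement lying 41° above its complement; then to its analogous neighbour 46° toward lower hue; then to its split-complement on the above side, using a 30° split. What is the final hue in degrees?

280°

+221° (split-comp 41° ↑): 255 + 221 = 476 → 476 − 360 = 116°
−46° (analog 46° ↓): 116 − 46 = 70°
+210° (split-comp 30° ↑): 70 + 210 = 280°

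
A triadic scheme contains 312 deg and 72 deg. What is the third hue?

A triad spaces three hues 120° apart.
The full set is {72°, 192°, 312°}.

192°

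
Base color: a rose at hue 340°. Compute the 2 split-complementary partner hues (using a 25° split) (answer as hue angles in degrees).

135° and 185°

Split-complementary hues sit 25° either side of the complement.
Complement of 340°: 340 + 180 = 520 → 520 − 360 = 160°
160 − 25 = 135°
160 + 25 = 185°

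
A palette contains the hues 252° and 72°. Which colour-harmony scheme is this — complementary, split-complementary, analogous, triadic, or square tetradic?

complementary

Sort the hues: 72°, 252°.
Successive gaps around the wheel: 180°, 180°.
Two hues 180° apart are complementary.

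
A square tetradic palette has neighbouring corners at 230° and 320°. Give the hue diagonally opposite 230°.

50°

A square tetradic scheme places four hues 90° apart; opposite corners are 180° apart.
230 + 180 = 410 → 410 − 360 = 50°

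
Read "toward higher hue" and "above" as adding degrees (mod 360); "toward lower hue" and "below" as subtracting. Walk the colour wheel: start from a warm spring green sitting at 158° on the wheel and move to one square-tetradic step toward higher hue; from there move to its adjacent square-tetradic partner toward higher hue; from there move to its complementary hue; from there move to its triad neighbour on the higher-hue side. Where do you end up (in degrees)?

+90° (square ↑): 158 + 90 = 248°
+90° (square ↑): 248 + 90 = 338°
+180° (complement): 338 + 180 = 518 → 518 − 360 = 158°
+120° (triadic ↑): 158 + 120 = 278°

278°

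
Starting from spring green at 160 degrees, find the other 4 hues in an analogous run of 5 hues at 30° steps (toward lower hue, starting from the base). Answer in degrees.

Analogous hues sit every 30° along the wheel.
160 − 30 = 130°
160 − 60 = 100°
160 − 90 = 70°
160 − 120 = 40°

130°, 100°, 70°, and 40°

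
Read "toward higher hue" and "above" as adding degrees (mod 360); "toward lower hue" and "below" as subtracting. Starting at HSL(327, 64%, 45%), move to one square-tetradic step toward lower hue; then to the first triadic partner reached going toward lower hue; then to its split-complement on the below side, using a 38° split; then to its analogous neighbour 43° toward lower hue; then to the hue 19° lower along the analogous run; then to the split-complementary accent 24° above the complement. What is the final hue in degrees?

−90° (square ↓): 327 − 90 = 237°
−120° (triadic ↓): 237 − 120 = 117°
+142° (split-comp 38° ↓): 117 + 142 = 259°
−43° (analog 43° ↓): 259 − 43 = 216°
−19° (analog 19° ↓): 216 − 19 = 197°
+204° (split-comp 24° ↑): 197 + 204 = 401 → 401 − 360 = 41°

41°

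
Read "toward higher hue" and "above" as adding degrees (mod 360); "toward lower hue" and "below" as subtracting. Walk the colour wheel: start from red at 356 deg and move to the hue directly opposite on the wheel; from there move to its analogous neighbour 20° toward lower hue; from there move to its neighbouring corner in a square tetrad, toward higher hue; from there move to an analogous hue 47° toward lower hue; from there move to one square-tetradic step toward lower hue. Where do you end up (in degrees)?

109°

complement +180°: 356 + 180 = 536 → 536 − 360 = 176°
analog 20° ↓ −20°: 176 − 20 = 156°
square ↑ +90°: 156 + 90 = 246°
analog 47° ↓ −47°: 246 − 47 = 199°
square ↓ −90°: 199 − 90 = 109°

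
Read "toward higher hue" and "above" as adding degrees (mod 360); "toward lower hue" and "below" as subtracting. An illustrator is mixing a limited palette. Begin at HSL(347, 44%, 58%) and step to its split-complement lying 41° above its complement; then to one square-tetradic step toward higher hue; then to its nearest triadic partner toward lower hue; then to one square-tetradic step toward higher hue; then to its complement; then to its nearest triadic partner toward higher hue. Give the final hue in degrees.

split-comp 41° ↑ +221°: 347 + 221 = 568 → 568 − 360 = 208°
square ↑ +90°: 208 + 90 = 298°
triadic ↓ −120°: 298 − 120 = 178°
square ↑ +90°: 178 + 90 = 268°
complement +180°: 268 + 180 = 448 → 448 − 360 = 88°
triadic ↑ +120°: 88 + 120 = 208°

208°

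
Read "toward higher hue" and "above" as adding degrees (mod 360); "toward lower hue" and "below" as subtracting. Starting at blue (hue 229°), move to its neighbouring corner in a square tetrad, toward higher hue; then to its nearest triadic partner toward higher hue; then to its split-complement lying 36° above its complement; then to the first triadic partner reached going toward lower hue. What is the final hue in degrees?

175°

229 + 90 = 319°   (square ↑)
319 + 120 = 439 → 439 − 360 = 79°   (triadic ↑)
79 + 216 = 295°   (split-comp 36° ↑)
295 − 120 = 175°   (triadic ↓)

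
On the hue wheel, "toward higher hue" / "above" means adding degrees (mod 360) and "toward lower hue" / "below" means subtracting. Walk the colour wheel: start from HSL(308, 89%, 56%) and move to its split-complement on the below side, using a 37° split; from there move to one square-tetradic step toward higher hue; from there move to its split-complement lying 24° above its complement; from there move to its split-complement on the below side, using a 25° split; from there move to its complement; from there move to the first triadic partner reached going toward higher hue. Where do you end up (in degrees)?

120°

split-comp 37° ↓ +143°: 308 + 143 = 451 → 451 − 360 = 91°
square ↑ +90°: 91 + 90 = 181°
split-comp 24° ↑ +204°: 181 + 204 = 385 → 385 − 360 = 25°
split-comp 25° ↓ +155°: 25 + 155 = 180°
complement +180°: 180 + 180 = 360 → 360 − 360 = 0°
triadic ↑ +120°: 0 + 120 = 120°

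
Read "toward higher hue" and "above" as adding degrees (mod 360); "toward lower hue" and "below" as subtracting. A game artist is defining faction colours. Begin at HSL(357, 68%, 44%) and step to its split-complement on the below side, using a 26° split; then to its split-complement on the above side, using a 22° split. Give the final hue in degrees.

353°

+154° (split-comp 26° ↓): 357 + 154 = 511 → 511 − 360 = 151°
+202° (split-comp 22° ↑): 151 + 202 = 353°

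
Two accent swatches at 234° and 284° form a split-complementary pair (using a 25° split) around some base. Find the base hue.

79°

The accents sit 25° either side of the complement, so the complement is their short-arc midpoint on the wheel.
Short-arc midpoint of 234° and 284°: 259°.
Base is 180° from the complement: 259 − 180 = 79°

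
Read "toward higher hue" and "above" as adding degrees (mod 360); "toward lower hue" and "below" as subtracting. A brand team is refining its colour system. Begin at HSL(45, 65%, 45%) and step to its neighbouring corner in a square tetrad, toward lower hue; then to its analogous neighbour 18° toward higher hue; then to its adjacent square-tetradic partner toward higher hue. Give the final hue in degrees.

63°

square ↓ −90°: 45 − 90 = -45 → -45 + 360 = 315°
analog 18° ↑ +18°: 315 + 18 = 333°
square ↑ +90°: 333 + 90 = 423 → 423 − 360 = 63°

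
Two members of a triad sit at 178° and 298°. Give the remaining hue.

A triad spaces three hues 120° apart.
The full set is {58°, 178°, 298°}.

58°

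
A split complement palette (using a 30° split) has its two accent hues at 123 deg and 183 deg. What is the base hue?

333°

The accents sit 30° either side of the complement, so the complement is their short-arc midpoint on the wheel.
Short-arc midpoint of 123° and 183°: 153°.
Base is 180° from the complement: 153 − 180 = -27 → -27 + 360 = 333°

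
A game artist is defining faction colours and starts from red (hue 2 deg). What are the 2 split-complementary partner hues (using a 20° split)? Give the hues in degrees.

Split-complementary hues sit 20° either side of the complement.
Complement of 2 deg: 2 + 180 = 182°
182 − 20 = 162°
182 + 20 = 202°

162° and 202°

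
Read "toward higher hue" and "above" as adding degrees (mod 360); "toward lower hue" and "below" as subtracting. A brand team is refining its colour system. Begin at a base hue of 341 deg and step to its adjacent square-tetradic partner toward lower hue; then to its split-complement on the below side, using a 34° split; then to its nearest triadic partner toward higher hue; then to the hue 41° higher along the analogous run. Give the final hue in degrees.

square ↓ −90°: 341 − 90 = 251°
split-comp 34° ↓ +146°: 251 + 146 = 397 → 397 − 360 = 37°
triadic ↑ +120°: 37 + 120 = 157°
analog 41° ↑ +41°: 157 + 41 = 198°

198°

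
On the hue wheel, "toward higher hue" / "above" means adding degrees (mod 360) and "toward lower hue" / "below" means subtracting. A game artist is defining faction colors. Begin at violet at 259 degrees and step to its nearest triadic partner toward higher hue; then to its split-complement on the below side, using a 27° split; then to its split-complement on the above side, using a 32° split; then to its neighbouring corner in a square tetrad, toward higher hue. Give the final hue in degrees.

114°

+120° (triadic ↑): 259 + 120 = 379 → 379 − 360 = 19°
+153° (split-comp 27° ↓): 19 + 153 = 172°
+212° (split-comp 32° ↑): 172 + 212 = 384 → 384 − 360 = 24°
+90° (square ↑): 24 + 90 = 114°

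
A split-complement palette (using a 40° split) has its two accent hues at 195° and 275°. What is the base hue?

The accents sit 40° either side of the complement, so the complement is their short-arc midpoint on the wheel.
Short-arc midpoint of 195° and 275°: 235°.
Base is 180° from the complement: 235 − 180 = 55°

55°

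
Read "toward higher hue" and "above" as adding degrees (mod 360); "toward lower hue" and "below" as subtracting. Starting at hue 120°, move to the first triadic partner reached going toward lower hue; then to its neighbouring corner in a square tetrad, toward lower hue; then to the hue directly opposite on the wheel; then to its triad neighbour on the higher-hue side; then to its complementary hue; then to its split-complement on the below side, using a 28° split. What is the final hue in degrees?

182°

−120° (triadic ↓): 120 − 120 = 0°
−90° (square ↓): 0 − 90 = -90 → -90 + 360 = 270°
+180° (complement): 270 + 180 = 450 → 450 − 360 = 90°
+120° (triadic ↑): 90 + 120 = 210°
+180° (complement): 210 + 180 = 390 → 390 − 360 = 30°
+152° (split-comp 28° ↓): 30 + 152 = 182°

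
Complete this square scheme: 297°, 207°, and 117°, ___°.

A square tetradic scheme places four hues every 90°.
The full set through 117° is {27°, 117°, 207°, 297°}.
Given {117°, 207°, 297°}, the missing hue is 27°.

27°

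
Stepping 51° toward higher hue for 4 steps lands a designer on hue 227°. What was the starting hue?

4 steps of 51° (toward higher hue) give a net shift of +204°.
Start = end − shift: 227 − 204 = 23°

23°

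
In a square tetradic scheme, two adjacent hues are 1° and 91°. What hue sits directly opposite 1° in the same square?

A square tetradic scheme places four hues 90° apart; opposite corners are 180° apart.
1 + 180 = 181°

181°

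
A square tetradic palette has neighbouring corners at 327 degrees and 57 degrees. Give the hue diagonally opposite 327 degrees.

147°

A square tetradic scheme places four hues 90° apart; opposite corners are 180° apart.
327 + 180 = 507 → 507 − 360 = 147°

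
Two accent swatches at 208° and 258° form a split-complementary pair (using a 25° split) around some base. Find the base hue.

The accents sit 25° either side of the complement, so the complement is their short-arc midpoint on the wheel.
Short-arc midpoint of 208° and 258°: 233°.
Base is 180° from the complement: 233 − 180 = 53°

53°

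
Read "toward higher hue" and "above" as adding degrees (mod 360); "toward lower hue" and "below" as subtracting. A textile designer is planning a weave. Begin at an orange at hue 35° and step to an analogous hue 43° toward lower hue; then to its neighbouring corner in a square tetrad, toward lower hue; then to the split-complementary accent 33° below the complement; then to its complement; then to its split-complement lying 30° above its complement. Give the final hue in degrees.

79°

−43° (analog 43° ↓): 35 − 43 = -8 → -8 + 360 = 352°
−90° (square ↓): 352 − 90 = 262°
+147° (split-comp 33° ↓): 262 + 147 = 409 → 409 − 360 = 49°
+180° (complement): 49 + 180 = 229°
+210° (split-comp 30° ↑): 229 + 210 = 439 → 439 − 360 = 79°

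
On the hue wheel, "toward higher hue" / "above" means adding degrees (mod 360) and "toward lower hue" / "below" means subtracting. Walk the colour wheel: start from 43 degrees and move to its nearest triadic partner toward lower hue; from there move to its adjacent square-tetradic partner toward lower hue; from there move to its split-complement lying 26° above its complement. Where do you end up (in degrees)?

39°

43 − 120 = -77 → -77 + 360 = 283°   (triadic ↓)
283 − 90 = 193°   (square ↓)
193 + 206 = 399 → 399 − 360 = 39°   (split-comp 26° ↑)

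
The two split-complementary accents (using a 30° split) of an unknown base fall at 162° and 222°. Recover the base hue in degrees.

The accents sit 30° either side of the complement, so the complement is their short-arc midpoint on the wheel.
Short-arc midpoint of 162° and 222°: 192°.
Base is 180° from the complement: 192 − 180 = 12°

12°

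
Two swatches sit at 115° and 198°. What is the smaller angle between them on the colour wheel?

83°

|115 − 198| = 83.
83 ≤ 180, so the shorter arc is 83°.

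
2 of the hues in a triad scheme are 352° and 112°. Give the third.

232°

A triad places three hues 120° apart.
The full set through 112° is {112°, 232°, 352°}.
Given {112°, 352°}, the missing hue is 232°.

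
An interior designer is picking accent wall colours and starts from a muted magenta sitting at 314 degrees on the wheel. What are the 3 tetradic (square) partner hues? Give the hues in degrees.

314 + 90 = 404 → 404 − 360 = 44°
314 + 180 = 494 → 494 − 360 = 134°
314 + 270 = 584 → 584 − 360 = 224°

44°, 134°, 224°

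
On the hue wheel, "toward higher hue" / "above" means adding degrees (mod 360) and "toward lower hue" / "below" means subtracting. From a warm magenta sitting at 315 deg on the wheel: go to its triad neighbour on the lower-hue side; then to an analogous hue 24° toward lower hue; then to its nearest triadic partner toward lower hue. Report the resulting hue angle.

51°

315 − 120 = 195°   (triadic ↓)
195 − 24 = 171°   (analog 24° ↓)
171 − 120 = 51°   (triadic ↓)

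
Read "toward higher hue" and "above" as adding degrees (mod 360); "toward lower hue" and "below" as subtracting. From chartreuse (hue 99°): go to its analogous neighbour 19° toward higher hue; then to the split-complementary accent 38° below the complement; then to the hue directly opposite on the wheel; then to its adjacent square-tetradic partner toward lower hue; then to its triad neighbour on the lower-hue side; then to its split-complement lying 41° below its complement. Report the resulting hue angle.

99 + 19 = 118°   (analog 19° ↑)
118 + 142 = 260°   (split-comp 38° ↓)
260 + 180 = 440 → 440 − 360 = 80°   (complement)
80 − 90 = -10 → -10 + 360 = 350°   (square ↓)
350 − 120 = 230°   (triadic ↓)
230 + 139 = 369 → 369 − 360 = 9°   (split-comp 41° ↓)

9°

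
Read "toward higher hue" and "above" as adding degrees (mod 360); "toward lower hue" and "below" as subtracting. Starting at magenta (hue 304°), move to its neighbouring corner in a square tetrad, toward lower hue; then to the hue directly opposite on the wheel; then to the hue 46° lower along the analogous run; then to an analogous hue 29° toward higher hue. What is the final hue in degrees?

17°

square ↓ −90°: 304 − 90 = 214°
complement +180°: 214 + 180 = 394 → 394 − 360 = 34°
analog 46° ↓ −46°: 34 − 46 = -12 → -12 + 360 = 348°
analog 29° ↑ +29°: 348 + 29 = 377 → 377 − 360 = 17°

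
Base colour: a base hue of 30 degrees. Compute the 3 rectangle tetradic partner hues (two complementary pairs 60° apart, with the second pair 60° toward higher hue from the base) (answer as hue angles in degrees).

A rectangular tetradic uses two complementary pairs 60° apart: offsets 0°, 60°, 180°, 240°.
30 + 60 = 90°
30 + 180 = 210°
30 + 240 = 270°

90°, 210°, and 270°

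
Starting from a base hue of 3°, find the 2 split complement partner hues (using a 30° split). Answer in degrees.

153° and 213°

Complement of 3°: 3 + 180 = 183°
183 − 30 = 153°
183 + 30 = 213°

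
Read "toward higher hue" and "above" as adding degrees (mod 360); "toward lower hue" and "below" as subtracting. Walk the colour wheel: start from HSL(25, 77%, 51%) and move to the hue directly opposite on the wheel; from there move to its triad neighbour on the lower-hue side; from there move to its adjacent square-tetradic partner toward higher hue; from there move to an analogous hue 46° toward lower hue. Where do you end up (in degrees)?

129°

complement +180°: 25 + 180 = 205°
triadic ↓ −120°: 205 − 120 = 85°
square ↑ +90°: 85 + 90 = 175°
analog 46° ↓ −46°: 175 − 46 = 129°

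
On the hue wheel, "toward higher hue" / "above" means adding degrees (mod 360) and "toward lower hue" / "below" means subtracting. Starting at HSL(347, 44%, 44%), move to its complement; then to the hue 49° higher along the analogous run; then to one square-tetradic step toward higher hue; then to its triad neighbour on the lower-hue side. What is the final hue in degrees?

186°

complement +180°: 347 + 180 = 527 → 527 − 360 = 167°
analog 49° ↑ +49°: 167 + 49 = 216°
square ↑ +90°: 216 + 90 = 306°
triadic ↓ −120°: 306 − 120 = 186°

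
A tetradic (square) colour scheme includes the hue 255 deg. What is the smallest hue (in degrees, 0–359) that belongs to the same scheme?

A square tetradic scheme places four hues every 90°.
The full set through 255° is {75°, 165°, 255°, 345°}.

75°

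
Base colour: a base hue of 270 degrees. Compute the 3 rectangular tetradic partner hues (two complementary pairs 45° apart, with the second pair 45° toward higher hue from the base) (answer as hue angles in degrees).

A rectangular tetradic uses two complementary pairs 45° apart: offsets 0°, 45°, 180°, 225°.
270 + 45 = 315°
270 + 180 = 450 → 450 − 360 = 90°
270 + 225 = 495 → 495 − 360 = 135°

315°, 90° and 135°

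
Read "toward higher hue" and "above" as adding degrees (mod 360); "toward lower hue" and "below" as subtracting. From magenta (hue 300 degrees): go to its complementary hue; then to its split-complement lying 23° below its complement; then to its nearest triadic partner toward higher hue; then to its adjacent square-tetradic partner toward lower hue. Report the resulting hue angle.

307°

complement +180°: 300 + 180 = 480 → 480 − 360 = 120°
split-comp 23° ↓ +157°: 120 + 157 = 277°
triadic ↑ +120°: 277 + 120 = 397 → 397 − 360 = 37°
square ↓ −90°: 37 − 90 = -53 → -53 + 360 = 307°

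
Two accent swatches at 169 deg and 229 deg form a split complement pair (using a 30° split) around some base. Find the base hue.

The accents sit 30° either side of the complement, so the complement is their short-arc midpoint on the wheel.
Short-arc midpoint of 169° and 229°: 199°.
Base is 180° from the complement: 199 − 180 = 19°

19°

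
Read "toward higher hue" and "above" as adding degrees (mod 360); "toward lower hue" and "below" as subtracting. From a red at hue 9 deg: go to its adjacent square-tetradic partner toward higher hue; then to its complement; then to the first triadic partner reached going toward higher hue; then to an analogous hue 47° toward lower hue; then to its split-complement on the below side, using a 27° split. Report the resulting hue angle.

+90° (square ↑): 9 + 90 = 99°
+180° (complement): 99 + 180 = 279°
+120° (triadic ↑): 279 + 120 = 399 → 399 − 360 = 39°
−47° (analog 47° ↓): 39 − 47 = -8 → -8 + 360 = 352°
+153° (split-comp 27° ↓): 352 + 153 = 505 → 505 − 360 = 145°

145°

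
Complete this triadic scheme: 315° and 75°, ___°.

A triad places three hues 120° apart.
The full set through 75° is {75°, 195°, 315°}.
Given {75°, 315°}, the missing hue is 195°.

195°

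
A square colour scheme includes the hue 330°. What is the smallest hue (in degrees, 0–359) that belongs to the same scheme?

60°

A square tetradic scheme places four hues every 90°.
The full set through 330° is {60°, 150°, 240°, 330°}.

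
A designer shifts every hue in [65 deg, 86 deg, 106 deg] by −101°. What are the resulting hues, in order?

65 − 101 = -36 → -36 + 360 = 324°
86 − 101 = -15 → -15 + 360 = 345°
106 − 101 = 5°

324°, 345°, 5°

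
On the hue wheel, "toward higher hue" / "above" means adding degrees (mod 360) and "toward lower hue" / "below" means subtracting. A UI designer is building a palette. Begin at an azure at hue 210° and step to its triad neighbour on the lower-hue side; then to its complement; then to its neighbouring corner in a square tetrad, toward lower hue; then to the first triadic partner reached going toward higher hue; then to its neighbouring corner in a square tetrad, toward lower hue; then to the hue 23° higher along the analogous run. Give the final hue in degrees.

233°

210 − 120 = 90°   (triadic ↓)
90 + 180 = 270°   (complement)
270 − 90 = 180°   (square ↓)
180 + 120 = 300°   (triadic ↑)
300 − 90 = 210°   (square ↓)
210 + 23 = 233°   (analog 23° ↑)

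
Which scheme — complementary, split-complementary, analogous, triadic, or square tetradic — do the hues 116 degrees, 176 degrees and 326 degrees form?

split-complementary

Sort the hues: 116°, 176°, 326°.
Successive gaps around the wheel: 60°, 150°, 150°.
Two 150° gaps and one 60° gap — a base hue opposite a pair of accents 30° either side of its complement — is the split-complementary pattern.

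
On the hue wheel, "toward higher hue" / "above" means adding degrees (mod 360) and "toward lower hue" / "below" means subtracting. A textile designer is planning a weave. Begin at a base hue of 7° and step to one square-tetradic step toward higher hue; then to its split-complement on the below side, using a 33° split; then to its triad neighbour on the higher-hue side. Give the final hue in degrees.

4°

7 + 90 = 97°   (square ↑)
97 + 147 = 244°   (split-comp 33° ↓)
244 + 120 = 364 → 364 − 360 = 4°   (triadic ↑)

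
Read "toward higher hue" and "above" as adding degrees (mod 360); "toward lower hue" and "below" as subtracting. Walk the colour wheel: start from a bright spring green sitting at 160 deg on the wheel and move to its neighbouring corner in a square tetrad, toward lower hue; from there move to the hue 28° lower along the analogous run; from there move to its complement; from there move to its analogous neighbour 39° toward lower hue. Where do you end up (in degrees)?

183°

−90° (square ↓): 160 − 90 = 70°
−28° (analog 28° ↓): 70 − 28 = 42°
+180° (complement): 42 + 180 = 222°
−39° (analog 39° ↓): 222 − 39 = 183°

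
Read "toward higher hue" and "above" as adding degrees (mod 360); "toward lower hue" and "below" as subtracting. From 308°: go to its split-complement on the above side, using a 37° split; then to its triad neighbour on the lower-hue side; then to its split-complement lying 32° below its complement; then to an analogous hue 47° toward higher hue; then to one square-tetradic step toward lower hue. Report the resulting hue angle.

+217° (split-comp 37° ↑): 308 + 217 = 525 → 525 − 360 = 165°
−120° (triadic ↓): 165 − 120 = 45°
+148° (split-comp 32° ↓): 45 + 148 = 193°
+47° (analog 47° ↑): 193 + 47 = 240°
−90° (square ↓): 240 − 90 = 150°

150°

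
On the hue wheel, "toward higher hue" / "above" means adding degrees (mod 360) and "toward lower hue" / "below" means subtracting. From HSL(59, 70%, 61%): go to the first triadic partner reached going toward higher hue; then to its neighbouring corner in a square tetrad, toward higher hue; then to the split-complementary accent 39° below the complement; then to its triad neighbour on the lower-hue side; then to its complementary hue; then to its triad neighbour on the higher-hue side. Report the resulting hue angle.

230°

+120° (triadic ↑): 59 + 120 = 179°
+90° (square ↑): 179 + 90 = 269°
+141° (split-comp 39° ↓): 269 + 141 = 410 → 410 − 360 = 50°
−120° (triadic ↓): 50 − 120 = -70 → -70 + 360 = 290°
+180° (complement): 290 + 180 = 470 → 470 − 360 = 110°
+120° (triadic ↑): 110 + 120 = 230°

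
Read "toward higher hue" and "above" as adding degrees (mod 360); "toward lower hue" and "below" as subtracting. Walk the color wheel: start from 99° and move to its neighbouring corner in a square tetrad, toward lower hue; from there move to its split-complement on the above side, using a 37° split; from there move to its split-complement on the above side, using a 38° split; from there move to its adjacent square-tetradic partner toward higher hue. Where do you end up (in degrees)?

174°

square ↓ −90°: 99 − 90 = 9°
split-comp 37° ↑ +217°: 9 + 217 = 226°
split-comp 38° ↑ +218°: 226 + 218 = 444 → 444 − 360 = 84°
square ↑ +90°: 84 + 90 = 174°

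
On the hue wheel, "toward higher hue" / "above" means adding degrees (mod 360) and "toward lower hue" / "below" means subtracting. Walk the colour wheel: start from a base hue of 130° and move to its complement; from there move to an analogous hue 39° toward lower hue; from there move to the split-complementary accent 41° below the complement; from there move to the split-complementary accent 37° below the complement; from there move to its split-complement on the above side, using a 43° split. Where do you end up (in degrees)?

complement +180°: 130 + 180 = 310°
analog 39° ↓ −39°: 310 − 39 = 271°
split-comp 41° ↓ +139°: 271 + 139 = 410 → 410 − 360 = 50°
split-comp 37° ↓ +143°: 50 + 143 = 193°
split-comp 43° ↑ +223°: 193 + 223 = 416 → 416 − 360 = 56°

56°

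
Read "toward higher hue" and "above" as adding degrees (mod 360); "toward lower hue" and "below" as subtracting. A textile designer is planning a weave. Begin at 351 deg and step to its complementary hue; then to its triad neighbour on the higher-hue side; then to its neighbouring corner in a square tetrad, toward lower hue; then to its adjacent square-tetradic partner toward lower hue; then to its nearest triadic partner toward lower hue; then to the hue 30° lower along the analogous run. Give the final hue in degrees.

321°

+180° (complement): 351 + 180 = 531 → 531 − 360 = 171°
+120° (triadic ↑): 171 + 120 = 291°
−90° (square ↓): 291 − 90 = 201°
−90° (square ↓): 201 − 90 = 111°
−120° (triadic ↓): 111 − 120 = -9 → -9 + 360 = 351°
−30° (analog 30° ↓): 351 − 30 = 321°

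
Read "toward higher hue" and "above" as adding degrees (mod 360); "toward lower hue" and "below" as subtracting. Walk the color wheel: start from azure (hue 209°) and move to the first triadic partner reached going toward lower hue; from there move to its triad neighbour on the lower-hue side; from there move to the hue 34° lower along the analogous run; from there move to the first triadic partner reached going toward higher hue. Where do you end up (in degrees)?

55°

209 − 120 = 89°   (triadic ↓)
89 − 120 = -31 → -31 + 360 = 329°   (triadic ↓)
329 − 34 = 295°   (analog 34° ↓)
295 + 120 = 415 → 415 − 360 = 55°   (triadic ↑)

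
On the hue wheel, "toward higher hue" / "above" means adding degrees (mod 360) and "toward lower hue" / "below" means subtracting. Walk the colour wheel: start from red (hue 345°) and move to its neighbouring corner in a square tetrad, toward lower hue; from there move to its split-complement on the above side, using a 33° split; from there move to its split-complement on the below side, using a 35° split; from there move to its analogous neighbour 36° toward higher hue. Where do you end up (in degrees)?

289°

−90° (square ↓): 345 − 90 = 255°
+213° (split-comp 33° ↑): 255 + 213 = 468 → 468 − 360 = 108°
+145° (split-comp 35° ↓): 108 + 145 = 253°
+36° (analog 36° ↑): 253 + 36 = 289°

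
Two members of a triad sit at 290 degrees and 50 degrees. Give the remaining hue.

A triad spaces three hues 120° apart.
The full set is {50°, 170°, 290°}.

170°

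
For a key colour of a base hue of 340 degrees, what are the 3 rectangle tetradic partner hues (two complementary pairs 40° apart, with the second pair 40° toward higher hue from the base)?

20°, 160°, 200°

A rectangular tetradic uses two complementary pairs 40° apart: offsets 0°, 40°, 180°, 220°.
340 + 40 = 380 → 380 − 360 = 20°
340 + 180 = 520 → 520 − 360 = 160°
340 + 220 = 560 → 560 − 360 = 200°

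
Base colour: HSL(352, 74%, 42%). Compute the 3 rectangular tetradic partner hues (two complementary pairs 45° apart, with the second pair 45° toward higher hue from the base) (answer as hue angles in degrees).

A rectangular tetradic uses two complementary pairs 45° apart: offsets 0°, 45°, 180°, 225°.
352 + 45 = 397 → 397 − 360 = 37°
352 + 180 = 532 → 532 − 360 = 172°
352 + 225 = 577 → 577 − 360 = 217°

37°, 172°, 217°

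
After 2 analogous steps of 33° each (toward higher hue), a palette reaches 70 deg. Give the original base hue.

4°

2 steps of 33° (toward higher hue) give a net shift of +66°.
Start = end − shift: 70 − 66 = 4°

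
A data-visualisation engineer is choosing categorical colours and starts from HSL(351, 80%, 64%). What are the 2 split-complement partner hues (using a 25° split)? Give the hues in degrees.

146° and 196°

Split-complementary hues sit 25° either side of the complement.
Complement of 351°: 351 + 180 = 531 → 531 − 360 = 171°
171 − 25 = 146°
171 + 25 = 196°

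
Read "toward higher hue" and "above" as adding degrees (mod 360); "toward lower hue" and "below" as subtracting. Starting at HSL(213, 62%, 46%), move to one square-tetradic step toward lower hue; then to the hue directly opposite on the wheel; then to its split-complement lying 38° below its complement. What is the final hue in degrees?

square ↓ −90°: 213 − 90 = 123°
complement +180°: 123 + 180 = 303°
split-comp 38° ↓ +142°: 303 + 142 = 445 → 445 − 360 = 85°

85°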